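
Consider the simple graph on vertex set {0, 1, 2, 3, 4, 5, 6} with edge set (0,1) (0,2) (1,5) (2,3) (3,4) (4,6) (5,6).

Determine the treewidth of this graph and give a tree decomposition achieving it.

Treewidth 2.
Bags: B1 = {0, 1, 2}  B2 = {1, 2, 5}  B3 = {2, 5, 6}  B4 = {2, 4, 6}  B5 = {2, 3, 4}
Tree: B1–B2, B2–B3, B3–B4, B4–B5

Every bag has size at most 3, so the width is 3 − 1 = 2 and tw(G) ≤ 2. For the lower bound, G contains the cycle 2–0–1–5–6–4–3–2, so G is not a forest; only forests have treewidth ≤ 1, hence tw(G) ≥ 2. Therefore the treewidth is 2.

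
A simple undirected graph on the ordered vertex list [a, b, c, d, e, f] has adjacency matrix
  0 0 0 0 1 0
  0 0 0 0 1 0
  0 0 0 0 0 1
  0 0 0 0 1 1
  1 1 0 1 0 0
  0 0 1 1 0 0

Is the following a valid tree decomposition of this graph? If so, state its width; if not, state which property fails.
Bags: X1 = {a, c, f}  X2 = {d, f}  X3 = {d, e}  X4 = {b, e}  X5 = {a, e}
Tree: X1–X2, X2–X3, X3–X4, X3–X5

A tree decomposition must satisfy three properties: every vertex lies in some bag; for every edge, both endpoints lie together in some bag; and for every vertex, the bags containing it form a connected subtree. Here bags containing vertex a are not connected in the tree, so the decomposition is invalid.

No — bags containing vertex a are not connected in the tree.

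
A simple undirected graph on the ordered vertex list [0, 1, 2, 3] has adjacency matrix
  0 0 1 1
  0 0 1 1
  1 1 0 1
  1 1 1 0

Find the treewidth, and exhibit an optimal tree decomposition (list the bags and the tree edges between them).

Treewidth 2.
One optimal decomposition is:
Bags: B1 = {1, 2, 3}  B2 = {0, 2, 3}
Tree: B1–B2

Each bag holds 3 vertices, so the decomposition has width 2, which upper-bounds the treewidth. For the lower bound, the 3 vertices {0, 2, 3} are pairwise adjacent, and any tree decomposition puts a clique entirely inside one bag — forcing width ≥ 2. Combining the bounds, tw(G) = 2.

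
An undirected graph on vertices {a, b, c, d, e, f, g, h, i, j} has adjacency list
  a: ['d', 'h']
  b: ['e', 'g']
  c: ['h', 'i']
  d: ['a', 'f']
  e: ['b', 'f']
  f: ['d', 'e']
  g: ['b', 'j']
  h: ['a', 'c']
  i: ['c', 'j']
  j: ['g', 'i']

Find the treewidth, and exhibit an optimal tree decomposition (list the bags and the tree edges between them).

Treewidth 2.
One such decomposition:
Bags: B1 = {b, e, g}  B2 = {e, g, j}  B3 = {e, i, j}  B4 = {c, e, i}  B5 = {c, e, h}  B6 = {a, e, h}  B7 = {a, d, e}  B8 = {d, e, f}
Tree: B1–B2, B2–B3, B3–B4, B4–B5, B5–B6, B6–B7, B7–B8

Every bag has size at most 3, so the width is 3 − 1 = 2 and tw(G) ≤ 2. For the lower bound, G contains the cycle e–b–g–j–i–c–h–a–d–f–e, so G is not a forest; only forests have treewidth ≤ 1, hence tw(G) ≥ 2. Hence tw(G) = 2 exactly.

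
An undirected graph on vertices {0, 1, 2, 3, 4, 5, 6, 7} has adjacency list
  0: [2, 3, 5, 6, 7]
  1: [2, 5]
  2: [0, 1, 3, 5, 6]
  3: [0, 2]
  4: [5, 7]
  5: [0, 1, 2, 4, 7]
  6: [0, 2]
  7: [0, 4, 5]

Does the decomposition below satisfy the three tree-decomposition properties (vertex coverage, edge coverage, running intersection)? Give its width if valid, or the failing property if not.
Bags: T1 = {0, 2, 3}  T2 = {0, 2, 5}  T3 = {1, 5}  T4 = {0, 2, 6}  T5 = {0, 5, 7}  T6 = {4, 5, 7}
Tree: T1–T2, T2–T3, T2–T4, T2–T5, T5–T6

No — edge (2,1) lies in no bag.

A tree decomposition must satisfy three properties: every vertex lies in some bag; for every edge, both endpoints lie together in some bag; and for every vertex, the bags containing it form a connected subtree. Here edge (2,1) lies in no bag, so the decomposition is invalid.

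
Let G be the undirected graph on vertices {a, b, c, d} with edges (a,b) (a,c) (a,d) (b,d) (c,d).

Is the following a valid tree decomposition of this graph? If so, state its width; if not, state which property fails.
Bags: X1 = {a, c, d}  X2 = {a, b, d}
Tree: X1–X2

Vertex coverage: the bags together contain {a, b, c, d}, the full vertex set. Edge coverage: each edge of G has both endpoints in at least one bag. Running intersection: for every vertex, the bags containing it form a connected subtree. All three properties hold, so this is a valid tree decomposition of width max|bag| − 1 = 2, and hence tw(G) ≤ 2.

Yes; width 2.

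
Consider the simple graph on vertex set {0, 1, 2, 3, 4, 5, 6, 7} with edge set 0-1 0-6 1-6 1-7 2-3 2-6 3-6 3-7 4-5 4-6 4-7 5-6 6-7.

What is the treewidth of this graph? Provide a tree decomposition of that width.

Treewidth 2.
One optimal decomposition is:
Bags: B1 = {4, 6, 7}  B2 = {4, 5, 6}  B3 = {1, 6, 7}  B4 = {3, 6, 7}  B5 = {2, 3, 6}  B6 = {0, 1, 6}
Tree: B1–B2, B1–B3, B1–B4, B4–B5, B3–B6

Each bag holds 3 vertices, so the decomposition has width 2, which upper-bounds the treewidth. For the lower bound, the 3 vertices {0, 1, 6} are pairwise adjacent, and any tree decomposition puts a clique entirely inside one bag — forcing width ≥ 2. Combining the bounds, tw(G) = 2.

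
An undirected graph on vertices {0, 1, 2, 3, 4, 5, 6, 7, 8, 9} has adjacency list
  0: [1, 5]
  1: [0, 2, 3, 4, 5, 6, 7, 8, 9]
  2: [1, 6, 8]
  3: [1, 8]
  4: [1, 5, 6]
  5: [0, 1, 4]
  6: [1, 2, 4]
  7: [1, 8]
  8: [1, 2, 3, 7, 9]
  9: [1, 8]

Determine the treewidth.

A width-2 tree decomposition is:
Bags: B1 = {1, 8, 9}  B2 = {1, 2, 8}  B3 = {1, 2, 6}  B4 = {1, 7, 8}  B5 = {1, 4, 6}  B6 = {1, 4, 5}  B7 = {0, 1, 5}  B8 = {1, 3, 8}
Tree: B1–B2, B2–B3, B1–B4, B3–B5, B5–B6, B6–B7, B4–B8
The largest bag has 3 vertices, giving width 2; this decomposition certifies tw(G) ≤ 2. Conversely, {0, 1, 5} is a clique of size 3, and the vertices of any clique must share a bag in every tree decomposition; so some bag has ≥ 3 vertices and tw(G) ≥ 2. The upper and lower bounds meet at 2, so that is the treewidth.

2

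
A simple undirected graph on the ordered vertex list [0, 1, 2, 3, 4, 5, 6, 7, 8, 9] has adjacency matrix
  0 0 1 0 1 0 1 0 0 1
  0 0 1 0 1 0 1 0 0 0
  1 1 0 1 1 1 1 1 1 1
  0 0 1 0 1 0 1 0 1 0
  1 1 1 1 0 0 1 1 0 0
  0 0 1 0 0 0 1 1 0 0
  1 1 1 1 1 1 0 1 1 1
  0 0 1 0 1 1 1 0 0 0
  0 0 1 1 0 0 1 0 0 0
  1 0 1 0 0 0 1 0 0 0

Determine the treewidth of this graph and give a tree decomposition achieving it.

The largest bag has 4 vertices, giving width 3; this decomposition certifies tw(G) ≤ 3. For the lower bound, the 4 vertices {2, 3, 6, 8} are pairwise adjacent, and any tree decomposition puts a clique entirely inside one bag — forcing width ≥ 3. The upper and lower bounds meet at 3, so that is the treewidth.

Treewidth 3.
One such decomposition:
Bags: B1 = {0, 2, 4, 6}  B2 = {2, 3, 4, 6}  B3 = {2, 4, 6, 7}  B4 = {0, 2, 6, 9}  B5 = {2, 5, 6, 7}  B6 = {1, 2, 4, 6}  B7 = {2, 3, 6, 8}
Tree: B1–B2, B2–B3, B1–B4, B3–B5, B1–B6, B2–B7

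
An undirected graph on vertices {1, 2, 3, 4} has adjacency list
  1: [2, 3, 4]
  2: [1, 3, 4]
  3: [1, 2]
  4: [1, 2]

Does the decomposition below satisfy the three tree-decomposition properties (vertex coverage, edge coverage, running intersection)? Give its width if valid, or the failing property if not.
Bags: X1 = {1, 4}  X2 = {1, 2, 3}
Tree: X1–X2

A tree decomposition must satisfy three properties: every vertex lies in some bag; for every edge, both endpoints lie together in some bag; and for every vertex, the bags containing it form a connected subtree. Here edge (2,4) lies in no bag, so the decomposition is invalid.

No — edge (2,4) lies in no bag.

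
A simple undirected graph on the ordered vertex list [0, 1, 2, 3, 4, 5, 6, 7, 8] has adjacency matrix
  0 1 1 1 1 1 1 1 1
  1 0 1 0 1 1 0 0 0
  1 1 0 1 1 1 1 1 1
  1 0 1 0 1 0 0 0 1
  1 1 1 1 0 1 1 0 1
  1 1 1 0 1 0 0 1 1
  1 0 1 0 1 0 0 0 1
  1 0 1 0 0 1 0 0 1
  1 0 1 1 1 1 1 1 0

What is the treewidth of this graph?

A width-4 tree decomposition is:
Bags: B1 = {0, 2, 3, 4, 8}  B2 = {0, 2, 4, 5, 8}  B3 = {0, 2, 5, 7, 8}  B4 = {0, 2, 4, 6, 8}  B5 = {0, 1, 2, 4, 5}
Tree: B1–B2, B2–B3, B1–B4, B2–B5
Each bag holds 5 vertices, so the decomposition has width 4, which upper-bounds the treewidth. On the other hand G contains the 5-clique {0, 2, 3, 4, 8}. A clique must lie in a single bag of any decomposition, so no decomposition can have width below 4. Therefore the treewidth is 4.

4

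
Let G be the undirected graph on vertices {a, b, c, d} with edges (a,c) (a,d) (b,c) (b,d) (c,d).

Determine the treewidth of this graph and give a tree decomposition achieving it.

Treewidth 2.
One such decomposition:
Bags: B1 = {b, c, d}  B2 = {a, c, d}
Tree: B1–B2

The largest bag has 3 vertices, giving width 2; this decomposition certifies tw(G) ≤ 2. On the other hand G contains the 3-clique {a, c, d}. A clique must lie in a single bag of any decomposition, so no decomposition can have width below 2. Combining the bounds, tw(G) = 2.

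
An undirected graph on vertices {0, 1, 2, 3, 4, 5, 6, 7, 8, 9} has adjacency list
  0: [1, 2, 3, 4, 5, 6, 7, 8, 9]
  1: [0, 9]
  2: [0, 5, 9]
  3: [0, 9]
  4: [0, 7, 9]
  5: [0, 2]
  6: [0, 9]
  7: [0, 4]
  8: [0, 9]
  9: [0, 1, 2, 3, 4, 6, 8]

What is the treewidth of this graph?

2

A width-2 tree decomposition is:
Bags: B1 = {0, 2, 9}  B2 = {0, 4, 9}  B3 = {0, 4, 7}  B4 = {0, 2, 5}  B5 = {0, 1, 9}  B6 = {0, 3, 9}  B7 = {0, 8, 9}  B8 = {0, 6, 9}
Tree: B1–B2, B2–B3, B1–B4, B1–B5, B2–B6, B5–B7, B5–B8
Each bag holds 3 vertices, so the decomposition has width 2, which upper-bounds the treewidth. For the lower bound, the 3 vertices {0, 1, 9} are pairwise adjacent, and any tree decomposition puts a clique entirely inside one bag — forcing width ≥ 2. Hence tw(G) = 2 exactly.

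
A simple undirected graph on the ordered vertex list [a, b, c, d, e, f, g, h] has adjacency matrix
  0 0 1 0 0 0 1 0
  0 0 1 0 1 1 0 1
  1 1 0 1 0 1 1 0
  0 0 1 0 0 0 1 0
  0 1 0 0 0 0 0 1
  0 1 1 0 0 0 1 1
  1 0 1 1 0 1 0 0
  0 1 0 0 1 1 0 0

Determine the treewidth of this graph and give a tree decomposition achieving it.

Treewidth 2.
One optimal decomposition is:
Bags: B1 = {b, c, f}  B2 = {c, f, g}  B3 = {b, f, h}  B4 = {b, e, h}  B5 = {a, c, g}  B6 = {c, d, g}
Tree: B1–B2, B1–B3, B3–B4, B2–B5, B5–B6

Each bag holds 3 vertices, so the decomposition has width 2, which upper-bounds the treewidth. For the lower bound, the 3 vertices {b, e, h} are pairwise adjacent, and any tree decomposition puts a clique entirely inside one bag — forcing width ≥ 2. Hence tw(G) = 2 exactly.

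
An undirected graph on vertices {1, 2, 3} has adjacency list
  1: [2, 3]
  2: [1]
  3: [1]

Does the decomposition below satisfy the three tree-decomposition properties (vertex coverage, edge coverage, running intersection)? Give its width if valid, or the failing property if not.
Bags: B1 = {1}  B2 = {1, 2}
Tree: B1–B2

No — vertex 3 appears in no bag.

A tree decomposition must satisfy three properties: every vertex lies in some bag; for every edge, both endpoints lie together in some bag; and for every vertex, the bags containing it form a connected subtree. Here vertex 3 appears in no bag, so the decomposition is invalid.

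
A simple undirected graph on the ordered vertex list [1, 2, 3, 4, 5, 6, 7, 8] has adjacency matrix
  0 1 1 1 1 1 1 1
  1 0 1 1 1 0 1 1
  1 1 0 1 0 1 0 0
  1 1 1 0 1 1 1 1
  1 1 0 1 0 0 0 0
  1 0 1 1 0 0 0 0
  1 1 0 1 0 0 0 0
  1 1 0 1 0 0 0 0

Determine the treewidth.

3

A width-3 tree decomposition is:
Bags: B1 = {1, 2, 4, 5}  B2 = {1, 2, 3, 4}  B3 = {1, 3, 4, 6}  B4 = {1, 2, 4, 7}  B5 = {1, 2, 4, 8}
Tree: B1–B2, B2–B3, B1–B4, B1–B5
The largest bag has 4 vertices, giving width 3; this decomposition certifies tw(G) ≤ 3. Conversely, {1, 2, 4, 8} is a clique of size 4, and the vertices of any clique must share a bag in every tree decomposition; so some bag has ≥ 4 vertices and tw(G) ≥ 3. Therefore the treewidth is 3.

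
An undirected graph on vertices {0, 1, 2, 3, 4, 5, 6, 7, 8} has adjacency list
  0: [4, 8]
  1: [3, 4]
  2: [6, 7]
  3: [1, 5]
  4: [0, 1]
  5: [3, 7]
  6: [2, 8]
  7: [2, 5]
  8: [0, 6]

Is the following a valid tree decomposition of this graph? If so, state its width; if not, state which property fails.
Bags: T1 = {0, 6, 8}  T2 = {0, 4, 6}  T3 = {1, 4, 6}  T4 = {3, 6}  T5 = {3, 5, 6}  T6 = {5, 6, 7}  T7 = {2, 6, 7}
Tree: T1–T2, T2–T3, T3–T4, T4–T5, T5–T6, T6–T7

A tree decomposition must satisfy three properties: every vertex lies in some bag; for every edge, both endpoints lie together in some bag; and for every vertex, the bags containing it form a connected subtree. Here edge (1,3) lies in no bag, so the decomposition is invalid.

No — edge (1,3) lies in no bag.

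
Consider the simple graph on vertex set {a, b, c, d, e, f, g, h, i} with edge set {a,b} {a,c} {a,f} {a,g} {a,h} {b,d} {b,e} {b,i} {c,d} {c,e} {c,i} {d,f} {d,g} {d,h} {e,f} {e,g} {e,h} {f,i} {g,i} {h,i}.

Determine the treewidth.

4

A width-4 tree decomposition is:
Bags: B1 = {a, d, e, f, i}  B2 = {a, d, e, h, i}  B3 = {a, c, d, e, i}  B4 = {a, b, d, e, i}  B5 = {a, d, e, g, i}
Tree: B1–B2, B2–B3, B3–B4, B4–B5
Each bag holds 5 vertices, so the decomposition has width 4, which upper-bounds the treewidth. For the lower bound: the 5 vertex sets {e,f}, {d,h}, {a,c}, {i}, {b} are disjoint, each induces a connected subgraph, and every pair is joined by at least one edge of G. Contracting each set to a single vertex therefore yields K_{5} as a minor, and since treewidth is minor-monotone, tw(G) ≥ tw(K_{5}) = 4. The upper and lower bounds meet at 4, so that is the treewidth.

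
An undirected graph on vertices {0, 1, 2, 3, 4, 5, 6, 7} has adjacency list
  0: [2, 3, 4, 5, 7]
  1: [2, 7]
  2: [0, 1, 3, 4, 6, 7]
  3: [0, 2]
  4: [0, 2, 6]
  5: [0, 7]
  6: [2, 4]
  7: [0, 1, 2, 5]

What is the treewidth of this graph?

A width-2 tree decomposition is:
Bags: B1 = {0, 5, 7}  B2 = {0, 2, 7}  B3 = {1, 2, 7}  B4 = {0, 2, 3}  B5 = {0, 2, 4}  B6 = {2, 4, 6}
Tree: B1–B2, B2–B3, B2–B4, B2–B5, B5–B6
Every bag has size at most 3, so the width is 3 − 1 = 2 and tw(G) ≤ 2. For the lower bound, the 3 vertices {0, 2, 3} are pairwise adjacent, and any tree decomposition puts a clique entirely inside one bag — forcing width ≥ 2. Therefore the treewidth is 2.

2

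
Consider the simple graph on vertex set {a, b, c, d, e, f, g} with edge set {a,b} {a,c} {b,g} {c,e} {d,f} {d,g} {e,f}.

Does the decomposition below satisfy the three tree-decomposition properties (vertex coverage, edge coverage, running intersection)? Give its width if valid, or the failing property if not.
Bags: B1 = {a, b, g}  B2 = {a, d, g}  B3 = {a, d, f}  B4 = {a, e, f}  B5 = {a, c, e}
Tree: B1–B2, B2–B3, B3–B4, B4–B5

Every vertex of G appears in some bag (union = {a, b, c, d, e, f, g}); every edge is covered by a bag; and for each vertex v the set of bags containing v is connected in the bag tree. The decomposition is therefore valid. The largest bag has 3 vertices, so the width is 2.

Yes; width 2.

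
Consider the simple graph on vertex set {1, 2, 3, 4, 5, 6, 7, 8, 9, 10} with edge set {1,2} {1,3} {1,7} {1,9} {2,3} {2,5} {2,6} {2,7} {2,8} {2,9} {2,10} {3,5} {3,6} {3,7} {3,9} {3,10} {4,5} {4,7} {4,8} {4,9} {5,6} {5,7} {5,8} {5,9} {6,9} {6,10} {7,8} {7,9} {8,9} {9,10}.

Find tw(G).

A width-4 tree decomposition is:
Bags: B1 = {2, 3, 6, 9, 10}  B2 = {2, 3, 5, 6, 9}  B3 = {2, 3, 5, 7, 9}  B4 = {2, 5, 7, 8, 9}  B5 = {4, 5, 7, 8, 9}  B6 = {1, 2, 3, 7, 9}
Tree: B1–B2, B2–B3, B3–B4, B4–B5, B3–B6
The largest bag has 5 vertices, giving width 4; this decomposition certifies tw(G) ≤ 4. On the other hand G contains the 5-clique {2, 5, 7, 8, 9}. A clique must lie in a single bag of any decomposition, so no decomposition can have width below 4. Therefore the treewidth is 4.

4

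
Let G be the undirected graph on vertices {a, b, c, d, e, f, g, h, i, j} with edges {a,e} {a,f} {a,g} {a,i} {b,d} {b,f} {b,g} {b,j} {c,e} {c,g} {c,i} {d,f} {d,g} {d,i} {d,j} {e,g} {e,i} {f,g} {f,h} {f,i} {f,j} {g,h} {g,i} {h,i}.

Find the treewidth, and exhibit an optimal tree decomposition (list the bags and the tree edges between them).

Each bag holds 4 vertices, so the decomposition has width 3, which upper-bounds the treewidth. Conversely, {b, d, f, g} is a clique of size 4, and the vertices of any clique must share a bag in every tree decomposition; so some bag has ≥ 4 vertices and tw(G) ≥ 3. Hence tw(G) = 3 exactly.

Treewidth 3.
Bags: B1 = {b, d, f, g}  B2 = {d, f, g, i}  B3 = {f, g, h, i}  B4 = {a, f, g, i}  B5 = {b, d, f, j}  B6 = {a, e, g, i}  B7 = {c, e, g, i}
Tree: B1–B2, B2–B3, B3–B4, B1–B5, B4–B6, B6–B7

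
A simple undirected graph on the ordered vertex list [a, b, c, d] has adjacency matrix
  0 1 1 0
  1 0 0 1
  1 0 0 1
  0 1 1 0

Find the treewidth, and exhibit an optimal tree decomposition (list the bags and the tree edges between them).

Treewidth 2.
Bags: B1 = {a, c, d}  B2 = {a, b, d}
Tree: B1–B2

Each bag holds 3 vertices, so the decomposition has width 2, which upper-bounds the treewidth. The edges a–c–d–b–a form a cycle, so G is not a tree and its treewidth is at least 2. The upper and lower bounds meet at 2, so that is the treewidth.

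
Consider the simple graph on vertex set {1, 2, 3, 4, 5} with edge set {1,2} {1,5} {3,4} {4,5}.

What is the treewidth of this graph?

A width-1 tree decomposition is:
Bags: B1 = {1, 5}  B2 = {4, 5}  B3 = {3, 4}  B4 = {1, 2}
Tree: B1–B2, B2–B3, B1–B4
Every bag has size at most 2, so the width is 2 − 1 = 1 and tw(G) ≤ 1. Since G has at least one edge (e.g. 5–1), it is not an edgeless graph, so tw(G) ≥ 1. The upper and lower bounds meet at 1, so that is the treewidth.

1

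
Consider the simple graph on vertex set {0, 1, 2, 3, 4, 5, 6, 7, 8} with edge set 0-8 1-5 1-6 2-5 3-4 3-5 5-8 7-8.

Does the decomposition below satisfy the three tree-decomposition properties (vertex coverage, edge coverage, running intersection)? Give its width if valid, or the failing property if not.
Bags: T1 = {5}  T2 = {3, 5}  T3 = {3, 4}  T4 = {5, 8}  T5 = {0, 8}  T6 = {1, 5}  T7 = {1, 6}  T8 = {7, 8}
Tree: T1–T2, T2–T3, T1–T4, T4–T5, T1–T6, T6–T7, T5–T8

No — vertex 2 appears in no bag.

A tree decomposition must satisfy three properties: every vertex lies in some bag; for every edge, both endpoints lie together in some bag; and for every vertex, the bags containing it form a connected subtree. Here vertex 2 appears in no bag, so the decomposition is invalid.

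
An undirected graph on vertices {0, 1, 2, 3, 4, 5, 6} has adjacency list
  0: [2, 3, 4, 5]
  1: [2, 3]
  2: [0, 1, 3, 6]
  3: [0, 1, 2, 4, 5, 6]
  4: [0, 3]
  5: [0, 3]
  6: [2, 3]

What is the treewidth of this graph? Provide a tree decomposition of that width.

Each bag holds 3 vertices, so the decomposition has width 2, which upper-bounds the treewidth. Conversely, {0, 2, 3} is a clique of size 3, and the vertices of any clique must share a bag in every tree decomposition; so some bag has ≥ 3 vertices and tw(G) ≥ 2. Hence tw(G) = 2 exactly.

Treewidth 2.
One optimal decomposition is:
Bags: B1 = {2, 3, 6}  B2 = {1, 2, 3}  B3 = {0, 2, 3}  B4 = {0, 3, 4}  B5 = {0, 3, 5}
Tree: B1–B2, B1–B3, B3–B4, B4–B5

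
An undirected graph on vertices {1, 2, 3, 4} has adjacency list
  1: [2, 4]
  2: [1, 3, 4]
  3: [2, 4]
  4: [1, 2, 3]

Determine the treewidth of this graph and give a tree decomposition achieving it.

The largest bag has 3 vertices, giving width 2; this decomposition certifies tw(G) ≤ 2. For the lower bound, the 3 vertices {1, 2, 4} are pairwise adjacent, and any tree decomposition puts a clique entirely inside one bag — forcing width ≥ 2. The upper and lower bounds meet at 2, so that is the treewidth.

Treewidth 2.
Bags: B1 = {2, 3, 4}  B2 = {1, 2, 4}
Tree: B1–B2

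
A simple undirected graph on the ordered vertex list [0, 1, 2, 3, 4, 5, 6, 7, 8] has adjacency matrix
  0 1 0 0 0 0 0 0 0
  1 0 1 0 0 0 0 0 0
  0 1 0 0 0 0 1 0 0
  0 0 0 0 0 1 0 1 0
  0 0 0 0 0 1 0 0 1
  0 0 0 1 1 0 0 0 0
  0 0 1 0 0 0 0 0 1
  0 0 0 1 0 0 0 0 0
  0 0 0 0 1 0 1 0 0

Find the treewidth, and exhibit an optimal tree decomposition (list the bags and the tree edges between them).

Each bag holds 2 vertices, so the decomposition has width 1, which upper-bounds the treewidth. Since G has at least one edge (e.g. 0–1), it is not an edgeless graph, so tw(G) ≥ 1. Hence tw(G) = 1 exactly.

Treewidth 1.
One such decomposition:
Bags: B1 = {0, 1}  B2 = {1, 2}  B3 = {2, 6}  B4 = {6, 8}  B5 = {4, 8}  B6 = {4, 5}  B7 = {3, 5}  B8 = {3, 7}
Tree: B1–B2, B2–B3, B3–B4, B4–B5, B5–B6, B6–B7, B7–B8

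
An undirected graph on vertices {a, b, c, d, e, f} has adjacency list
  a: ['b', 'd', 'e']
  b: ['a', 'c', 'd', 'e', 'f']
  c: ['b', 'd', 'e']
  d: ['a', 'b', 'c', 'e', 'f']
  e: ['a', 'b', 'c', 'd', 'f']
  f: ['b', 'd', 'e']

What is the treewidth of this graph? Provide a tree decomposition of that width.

Treewidth 3.
One optimal decomposition is:
Bags: B1 = {b, c, d, e}  B2 = {a, b, d, e}  B3 = {b, d, e, f}
Tree: B1–B2, B2–B3

Each bag holds 4 vertices, so the decomposition has width 3, which upper-bounds the treewidth. For the lower bound, the 4 vertices {a, b, d, e} are pairwise adjacent, and any tree decomposition puts a clique entirely inside one bag — forcing width ≥ 3. The upper and lower bounds meet at 3, so that is the treewidth.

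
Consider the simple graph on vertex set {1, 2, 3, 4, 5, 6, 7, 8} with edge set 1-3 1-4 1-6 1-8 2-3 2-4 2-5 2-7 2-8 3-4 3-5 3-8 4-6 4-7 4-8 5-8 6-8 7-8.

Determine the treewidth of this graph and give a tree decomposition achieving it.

Treewidth 3.
One optimal decomposition is:
Bags: B1 = {1, 3, 4, 8}  B2 = {2, 3, 4, 8}  B3 = {1, 4, 6, 8}  B4 = {2, 4, 7, 8}  B5 = {2, 3, 5, 8}
Tree: B1–B2, B1–B3, B2–B4, B2–B5

Each bag holds 4 vertices, so the decomposition has width 3, which upper-bounds the treewidth. On the other hand G contains the 4-clique {1, 3, 4, 8}. A clique must lie in a single bag of any decomposition, so no decomposition can have width below 3. Hence tw(G) = 3 exactly.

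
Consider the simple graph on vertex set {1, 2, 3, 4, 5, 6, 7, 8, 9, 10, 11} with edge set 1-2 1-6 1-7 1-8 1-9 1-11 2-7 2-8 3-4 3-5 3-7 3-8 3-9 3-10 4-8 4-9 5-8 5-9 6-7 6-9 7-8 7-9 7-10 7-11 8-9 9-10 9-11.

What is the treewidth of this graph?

3

A width-3 tree decomposition is:
Bags: B1 = {1, 7, 8, 9}  B2 = {1, 7, 9, 11}  B3 = {3, 7, 8, 9}  B4 = {3, 4, 8, 9}  B5 = {3, 5, 8, 9}  B6 = {3, 7, 9, 10}  B7 = {1, 2, 7, 8}  B8 = {1, 6, 7, 9}
Tree: B1–B2, B1–B3, B3–B4, B4–B5, B3–B6, B1–B7, B1–B8
Every bag has size at most 4, so the width is 4 − 1 = 3 and tw(G) ≤ 3. On the other hand G contains the 4-clique {3, 4, 8, 9}. A clique must lie in a single bag of any decomposition, so no decomposition can have width below 3. Therefore the treewidth is 3.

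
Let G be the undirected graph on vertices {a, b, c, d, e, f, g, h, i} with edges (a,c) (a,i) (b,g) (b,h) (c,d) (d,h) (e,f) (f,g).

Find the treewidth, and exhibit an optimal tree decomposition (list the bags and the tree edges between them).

Each bag holds 2 vertices, so the decomposition has width 1, which upper-bounds the treewidth. G has an edge, so its treewidth is at least 1. Hence tw(G) = 1 exactly.

Treewidth 1.
Bags: B1 = {e, f}  B2 = {f, g}  B3 = {b, g}  B4 = {b, h}  B5 = {d, h}  B6 = {c, d}  B7 = {a, c}  B8 = {a, i}
Tree: B1–B2, B2–B3, B3–B4, B4–B5, B5–B6, B6–B7, B7–B8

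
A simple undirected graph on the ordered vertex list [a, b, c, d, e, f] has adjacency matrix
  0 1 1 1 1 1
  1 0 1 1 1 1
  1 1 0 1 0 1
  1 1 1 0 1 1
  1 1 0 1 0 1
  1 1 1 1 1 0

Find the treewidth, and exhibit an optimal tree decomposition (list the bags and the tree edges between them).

Each bag holds 5 vertices, so the decomposition has width 4, which upper-bounds the treewidth. For the lower bound, the 5 vertices {a, b, d, e, f} are pairwise adjacent, and any tree decomposition puts a clique entirely inside one bag — forcing width ≥ 4. Hence tw(G) = 4 exactly.

Treewidth 4.
One optimal decomposition is:
Bags: B1 = {a, b, d, e, f}  B2 = {a, b, c, d, f}
Tree: B1–B2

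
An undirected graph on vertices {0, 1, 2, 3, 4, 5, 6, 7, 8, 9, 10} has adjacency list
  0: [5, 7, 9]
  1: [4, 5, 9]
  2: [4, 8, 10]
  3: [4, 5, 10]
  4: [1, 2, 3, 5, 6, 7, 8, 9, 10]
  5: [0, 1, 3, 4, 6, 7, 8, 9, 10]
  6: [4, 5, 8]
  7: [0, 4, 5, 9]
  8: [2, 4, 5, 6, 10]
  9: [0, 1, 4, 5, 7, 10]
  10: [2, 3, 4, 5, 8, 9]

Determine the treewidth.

3

A width-3 tree decomposition is:
Bags: B1 = {4, 5, 9, 10}  B2 = {4, 5, 8, 10}  B3 = {4, 5, 7, 9}  B4 = {3, 4, 5, 10}  B5 = {4, 5, 6, 8}  B6 = {0, 5, 7, 9}  B7 = {2, 4, 8, 10}  B8 = {1, 4, 5, 9}
Tree: B1–B2, B1–B3, B1–B4, B2–B5, B3–B6, B2–B7, B1–B8
Each bag holds 4 vertices, so the decomposition has width 3, which upper-bounds the treewidth. On the other hand G contains the 4-clique {0, 5, 7, 9}. A clique must lie in a single bag of any decomposition, so no decomposition can have width below 3. Combining the bounds, tw(G) = 3.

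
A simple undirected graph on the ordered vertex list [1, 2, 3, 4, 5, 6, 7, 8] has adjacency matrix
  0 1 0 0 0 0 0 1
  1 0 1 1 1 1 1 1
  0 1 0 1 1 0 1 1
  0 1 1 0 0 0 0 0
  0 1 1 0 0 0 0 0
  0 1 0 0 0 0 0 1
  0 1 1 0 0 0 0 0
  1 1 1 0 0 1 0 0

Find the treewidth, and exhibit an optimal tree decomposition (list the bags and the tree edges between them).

Every bag has size at most 3, so the width is 3 − 1 = 2 and tw(G) ≤ 2. On the other hand G contains the 3-clique {1, 2, 8}. A clique must lie in a single bag of any decomposition, so no decomposition can have width below 2. The upper and lower bounds meet at 2, so that is the treewidth.

Treewidth 2.
One optimal decomposition is:
Bags: B1 = {1, 2, 8}  B2 = {2, 6, 8}  B3 = {2, 3, 8}  B4 = {2, 3, 5}  B5 = {2, 3, 7}  B6 = {2, 3, 4}
Tree: B1–B2, B2–B3, B3–B4, B4–B5, B5–B6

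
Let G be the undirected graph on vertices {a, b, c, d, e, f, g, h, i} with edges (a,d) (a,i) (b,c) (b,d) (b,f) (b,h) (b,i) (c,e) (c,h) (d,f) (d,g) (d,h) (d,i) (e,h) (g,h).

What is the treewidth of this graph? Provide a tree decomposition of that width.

Treewidth 2.
Bags: B1 = {b, d, f}  B2 = {b, d, h}  B3 = {d, g, h}  B4 = {b, d, i}  B5 = {b, c, h}  B6 = {c, e, h}  B7 = {a, d, i}
Tree: B1–B2, B2–B3, B1–B4, B2–B5, B5–B6, B4–B7

Every bag has size at most 3, so the width is 3 − 1 = 2 and tw(G) ≤ 2. On the other hand G contains the 3-clique {d, g, h}. A clique must lie in a single bag of any decomposition, so no decomposition can have width below 2. The upper and lower bounds meet at 2, so that is the treewidth.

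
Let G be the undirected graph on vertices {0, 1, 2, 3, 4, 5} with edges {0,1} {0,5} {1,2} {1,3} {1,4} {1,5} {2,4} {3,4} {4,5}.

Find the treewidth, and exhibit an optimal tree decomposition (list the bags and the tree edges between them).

Treewidth 2.
One optimal decomposition is:
Bags: B1 = {1, 3, 4}  B2 = {1, 4, 5}  B3 = {1, 2, 4}  B4 = {0, 1, 5}
Tree: B1–B2, B1–B3, B2–B4

Each bag holds 3 vertices, so the decomposition has width 2, which upper-bounds the treewidth. On the other hand G contains the 3-clique {0, 1, 5}. A clique must lie in a single bag of any decomposition, so no decomposition can have width below 2. Therefore the treewidth is 2.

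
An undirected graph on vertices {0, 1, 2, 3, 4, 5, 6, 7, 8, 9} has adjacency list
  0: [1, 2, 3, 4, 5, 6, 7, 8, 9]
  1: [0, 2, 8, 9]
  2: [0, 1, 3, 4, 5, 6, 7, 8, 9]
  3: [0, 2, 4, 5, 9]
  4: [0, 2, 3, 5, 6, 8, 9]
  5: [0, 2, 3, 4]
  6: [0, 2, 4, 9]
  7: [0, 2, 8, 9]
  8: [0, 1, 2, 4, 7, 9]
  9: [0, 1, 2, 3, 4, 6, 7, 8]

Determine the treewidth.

4

A width-4 tree decomposition is:
Bags: B1 = {0, 2, 3, 4, 9}  B2 = {0, 2, 4, 8, 9}  B3 = {0, 2, 3, 4, 5}  B4 = {0, 2, 7, 8, 9}  B5 = {0, 1, 2, 8, 9}  B6 = {0, 2, 4, 6, 9}
Tree: B1–B2, B1–B3, B2–B4, B2–B5, B1–B6
Every bag has size at most 5, so the width is 5 − 1 = 4 and tw(G) ≤ 4. On the other hand G contains the 5-clique {0, 1, 2, 8, 9}. A clique must lie in a single bag of any decomposition, so no decomposition can have width below 4. Therefore the treewidth is 4.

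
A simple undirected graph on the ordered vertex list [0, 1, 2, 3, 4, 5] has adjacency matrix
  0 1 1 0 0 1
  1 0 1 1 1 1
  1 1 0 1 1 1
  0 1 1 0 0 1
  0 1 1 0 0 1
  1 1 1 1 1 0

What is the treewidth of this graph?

A width-3 tree decomposition is:
Bags: B1 = {1, 2, 4, 5}  B2 = {0, 1, 2, 5}  B3 = {1, 2, 3, 5}
Tree: B1–B2, B2–B3
Each bag holds 4 vertices, so the decomposition has width 3, which upper-bounds the treewidth. Conversely, {0, 1, 2, 5} is a clique of size 4, and the vertices of any clique must share a bag in every tree decomposition; so some bag has ≥ 4 vertices and tw(G) ≥ 3. Hence tw(G) = 3 exactly.

3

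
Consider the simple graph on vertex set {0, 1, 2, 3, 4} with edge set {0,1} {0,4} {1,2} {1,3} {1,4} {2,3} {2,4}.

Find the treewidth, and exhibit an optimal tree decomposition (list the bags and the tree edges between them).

The largest bag has 3 vertices, giving width 2; this decomposition certifies tw(G) ≤ 2. For the lower bound, the 3 vertices {0, 1, 4} are pairwise adjacent, and any tree decomposition puts a clique entirely inside one bag — forcing width ≥ 2. Therefore the treewidth is 2.

Treewidth 2.
One such decomposition:
Bags: B1 = {1, 2, 4}  B2 = {0, 1, 4}  B3 = {1, 2, 3}
Tree: B1–B2, B1–B3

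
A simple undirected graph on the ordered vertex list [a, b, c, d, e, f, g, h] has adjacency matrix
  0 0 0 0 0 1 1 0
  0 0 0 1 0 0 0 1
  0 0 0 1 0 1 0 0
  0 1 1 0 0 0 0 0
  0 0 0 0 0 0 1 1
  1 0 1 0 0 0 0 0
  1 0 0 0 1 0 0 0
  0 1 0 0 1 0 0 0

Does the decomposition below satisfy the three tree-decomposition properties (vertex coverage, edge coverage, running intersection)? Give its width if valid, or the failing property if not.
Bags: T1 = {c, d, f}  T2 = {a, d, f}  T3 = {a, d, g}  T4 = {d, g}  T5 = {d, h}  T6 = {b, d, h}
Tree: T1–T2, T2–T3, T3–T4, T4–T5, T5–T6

A tree decomposition must satisfy three properties: every vertex lies in some bag; for every edge, both endpoints lie together in some bag; and for every vertex, the bags containing it form a connected subtree. Here vertex e appears in no bag, so the decomposition is invalid.

No — vertex e appears in no bag.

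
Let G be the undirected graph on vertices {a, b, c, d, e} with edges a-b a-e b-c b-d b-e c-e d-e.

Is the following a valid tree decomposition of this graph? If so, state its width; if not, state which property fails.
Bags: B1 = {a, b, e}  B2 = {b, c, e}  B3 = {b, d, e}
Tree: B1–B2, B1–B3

Yes; width 2.

Vertex coverage: the bags together contain {a, b, c, d, e}, the full vertex set. Edge coverage: each edge of G has both endpoints in at least one bag. Running intersection: for every vertex, the bags containing it form a connected subtree. All three properties hold, so this is a valid tree decomposition of width max|bag| − 1 = 2, and hence tw(G) ≤ 2.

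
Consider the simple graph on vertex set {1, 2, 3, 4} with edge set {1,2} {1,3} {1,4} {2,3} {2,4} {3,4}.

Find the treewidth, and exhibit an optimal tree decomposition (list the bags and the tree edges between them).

Treewidth 3.
Bags: B1 = {1, 2, 3, 4}
Tree: (single bag)

A single bag containing all 4 vertices is trivially a valid decomposition of width 3. On the other hand G contains the 4-clique {1, 2, 3, 4}. A clique must lie in a single bag of any decomposition, so no decomposition can have width below 3. Combining the bounds, tw(G) = 3.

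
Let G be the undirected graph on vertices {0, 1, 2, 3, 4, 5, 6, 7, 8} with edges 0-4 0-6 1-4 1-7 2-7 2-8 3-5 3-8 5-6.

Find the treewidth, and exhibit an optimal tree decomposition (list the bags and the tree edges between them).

Treewidth 2.
One such decomposition:
Bags: B1 = {0, 5, 6}  B2 = {0, 3, 5}  B3 = {0, 3, 8}  B4 = {0, 2, 8}  B5 = {0, 2, 7}  B6 = {0, 1, 7}  B7 = {0, 1, 4}
Tree: B1–B2, B2–B3, B3–B4, B4–B5, B5–B6, B6–B7

Each bag holds 3 vertices, so the decomposition has width 2, which upper-bounds the treewidth. Since 0–6–5–3–8–2–7–1–4–0 is a cycle in G, G is not acyclic. Forests are exactly the graphs of treewidth ≤ 1, so tw(G) ≥ 2. Combining the bounds, tw(G) = 2.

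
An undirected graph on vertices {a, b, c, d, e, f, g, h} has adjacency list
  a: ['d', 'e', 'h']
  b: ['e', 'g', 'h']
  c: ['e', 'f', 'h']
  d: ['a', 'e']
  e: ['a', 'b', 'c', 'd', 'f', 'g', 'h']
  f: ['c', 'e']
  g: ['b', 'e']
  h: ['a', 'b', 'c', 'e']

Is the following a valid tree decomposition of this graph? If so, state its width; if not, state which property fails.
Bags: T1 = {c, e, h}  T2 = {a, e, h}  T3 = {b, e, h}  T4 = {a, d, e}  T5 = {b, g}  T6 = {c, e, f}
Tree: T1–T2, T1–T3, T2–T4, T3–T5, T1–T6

No — edge (e,g) lies in no bag.

A tree decomposition must satisfy three properties: every vertex lies in some bag; for every edge, both endpoints lie together in some bag; and for every vertex, the bags containing it form a connected subtree. Here edge (e,g) lies in no bag, so the decomposition is invalid.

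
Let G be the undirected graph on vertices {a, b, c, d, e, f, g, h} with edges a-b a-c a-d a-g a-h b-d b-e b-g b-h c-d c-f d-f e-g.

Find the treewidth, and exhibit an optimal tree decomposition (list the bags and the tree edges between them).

The largest bag has 3 vertices, giving width 2; this decomposition certifies tw(G) ≤ 2. On the other hand G contains the 3-clique {c, d, f}. A clique must lie in a single bag of any decomposition, so no decomposition can have width below 2. Combining the bounds, tw(G) = 2.

Treewidth 2.
One optimal decomposition is:
Bags: B1 = {a, b, d}  B2 = {a, c, d}  B3 = {a, b, g}  B4 = {b, e, g}  B5 = {a, b, h}  B6 = {c, d, f}
Tree: B1–B2, B1–B3, B3–B4, B1–B5, B2–B6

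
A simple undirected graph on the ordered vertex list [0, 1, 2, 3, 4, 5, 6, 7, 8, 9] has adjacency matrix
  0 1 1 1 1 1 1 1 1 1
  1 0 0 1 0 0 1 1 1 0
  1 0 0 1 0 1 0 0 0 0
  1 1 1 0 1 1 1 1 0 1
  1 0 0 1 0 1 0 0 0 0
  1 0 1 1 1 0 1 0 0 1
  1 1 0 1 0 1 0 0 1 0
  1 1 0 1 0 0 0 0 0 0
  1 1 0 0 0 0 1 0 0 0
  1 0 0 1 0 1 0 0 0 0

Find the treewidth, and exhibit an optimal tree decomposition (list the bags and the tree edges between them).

Each bag holds 4 vertices, so the decomposition has width 3, which upper-bounds the treewidth. For the lower bound, the 4 vertices {0, 1, 6, 8} are pairwise adjacent, and any tree decomposition puts a clique entirely inside one bag — forcing width ≥ 3. Combining the bounds, tw(G) = 3.

Treewidth 3.
One such decomposition:
Bags: B1 = {0, 3, 5, 6}  B2 = {0, 1, 3, 6}  B3 = {0, 1, 3, 7}  B4 = {0, 3, 5, 9}  B5 = {0, 2, 3, 5}  B6 = {0, 1, 6, 8}  B7 = {0, 3, 4, 5}
Tree: B1–B2, B2–B3, B1–B4, B1–B5, B2–B6, B4–B7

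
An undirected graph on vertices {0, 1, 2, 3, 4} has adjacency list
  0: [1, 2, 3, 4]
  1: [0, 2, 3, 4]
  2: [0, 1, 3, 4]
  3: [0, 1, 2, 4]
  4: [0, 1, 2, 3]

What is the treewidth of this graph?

4

A width-4 tree decomposition is:
Bags: B1 = {0, 1, 2, 3, 4}
Tree: (single bag)
A single bag containing all 5 vertices is trivially a valid decomposition of width 4. Conversely, {0, 1, 2, 3, 4} is a clique of size 5, and the vertices of any clique must share a bag in every tree decomposition; so some bag has ≥ 5 vertices and tw(G) ≥ 4. Hence tw(G) = 4 exactly.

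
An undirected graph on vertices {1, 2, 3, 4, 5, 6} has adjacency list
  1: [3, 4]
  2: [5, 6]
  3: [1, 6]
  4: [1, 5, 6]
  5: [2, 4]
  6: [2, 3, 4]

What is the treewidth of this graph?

A width-2 tree decomposition is:
Bags: B1 = {2, 4, 5}  B2 = {2, 4, 6}  B3 = {1, 4, 6}  B4 = {1, 3, 6}
Tree: B1–B2, B2–B3, B3–B4
Every bag has size at most 3, so the width is 3 − 1 = 2 and tw(G) ≤ 2. For the lower bound, G contains the cycle 5–2–6–4–5, so G is not a forest; only forests have treewidth ≤ 1, hence tw(G) ≥ 2. Therefore the treewidth is 2.

2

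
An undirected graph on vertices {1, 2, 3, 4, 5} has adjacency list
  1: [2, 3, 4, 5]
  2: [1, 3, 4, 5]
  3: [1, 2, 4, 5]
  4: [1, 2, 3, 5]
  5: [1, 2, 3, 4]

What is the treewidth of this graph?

4

A width-4 tree decomposition is:
Bags: B1 = {1, 2, 3, 4, 5}
Tree: (single bag)
With just one bag of size 5, the width is 5 − 1 = 4, so tw(G) ≤ 4. For the lower bound, the 5 vertices {1, 2, 3, 4, 5} are pairwise adjacent, and any tree decomposition puts a clique entirely inside one bag — forcing width ≥ 4. The upper and lower bounds meet at 4, so that is the treewidth.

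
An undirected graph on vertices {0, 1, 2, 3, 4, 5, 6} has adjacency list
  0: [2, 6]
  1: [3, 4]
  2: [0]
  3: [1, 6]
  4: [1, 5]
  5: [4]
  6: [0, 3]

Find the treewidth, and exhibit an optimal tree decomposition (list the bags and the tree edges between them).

Every bag has size at most 2, so the width is 2 − 1 = 1 and tw(G) ≤ 1. G has an edge, so its treewidth is at least 1. Combining the bounds, tw(G) = 1.

Treewidth 1.
One optimal decomposition is:
Bags: B1 = {0, 2}  B2 = {0, 6}  B3 = {3, 6}  B4 = {1, 3}  B5 = {1, 4}  B6 = {4, 5}
Tree: B1–B2, B2–B3, B3–B4, B4–B5, B5–B6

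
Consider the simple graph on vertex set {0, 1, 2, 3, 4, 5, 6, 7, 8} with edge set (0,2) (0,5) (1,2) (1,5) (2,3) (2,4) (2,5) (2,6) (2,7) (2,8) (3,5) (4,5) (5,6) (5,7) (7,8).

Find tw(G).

2

A width-2 tree decomposition is:
Bags: B1 = {2, 5, 7}  B2 = {2, 4, 5}  B3 = {0, 2, 5}  B4 = {2, 3, 5}  B5 = {2, 5, 6}  B6 = {1, 2, 5}  B7 = {2, 7, 8}
Tree: B1–B2, B1–B3, B3–B4, B2–B5, B3–B6, B1–B7
The largest bag has 3 vertices, giving width 2; this decomposition certifies tw(G) ≤ 2. Conversely, {2, 7, 8} is a clique of size 3, and the vertices of any clique must share a bag in every tree decomposition; so some bag has ≥ 3 vertices and tw(G) ≥ 2. Hence tw(G) = 2 exactly.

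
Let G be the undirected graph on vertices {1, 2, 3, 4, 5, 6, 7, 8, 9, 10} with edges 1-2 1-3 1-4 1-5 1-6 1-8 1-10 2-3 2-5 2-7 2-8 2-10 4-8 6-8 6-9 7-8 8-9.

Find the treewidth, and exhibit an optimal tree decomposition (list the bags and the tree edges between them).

Each bag holds 3 vertices, so the decomposition has width 2, which upper-bounds the treewidth. Conversely, {1, 2, 8} is a clique of size 3, and the vertices of any clique must share a bag in every tree decomposition; so some bag has ≥ 3 vertices and tw(G) ≥ 2. Therefore the treewidth is 2.

Treewidth 2.
One optimal decomposition is:
Bags: B1 = {1, 2, 8}  B2 = {1, 6, 8}  B3 = {1, 2, 10}  B4 = {1, 4, 8}  B5 = {6, 8, 9}  B6 = {2, 7, 8}  B7 = {1, 2, 5}  B8 = {1, 2, 3}
Tree: B1–B2, B1–B3, B2–B4, B2–B5, B1–B6, B3–B7, B3–B8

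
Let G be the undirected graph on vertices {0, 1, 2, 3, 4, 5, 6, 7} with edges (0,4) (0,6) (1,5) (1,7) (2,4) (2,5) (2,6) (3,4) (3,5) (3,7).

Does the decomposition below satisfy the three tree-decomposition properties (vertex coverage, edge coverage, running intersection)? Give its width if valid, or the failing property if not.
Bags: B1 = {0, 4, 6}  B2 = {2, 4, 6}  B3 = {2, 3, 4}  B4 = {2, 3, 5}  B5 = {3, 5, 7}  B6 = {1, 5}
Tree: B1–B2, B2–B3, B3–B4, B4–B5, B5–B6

No — edge (7,1) lies in no bag.

A tree decomposition must satisfy three properties: every vertex lies in some bag; for every edge, both endpoints lie together in some bag; and for every vertex, the bags containing it form a connected subtree. Here edge (7,1) lies in no bag, so the decomposition is invalid.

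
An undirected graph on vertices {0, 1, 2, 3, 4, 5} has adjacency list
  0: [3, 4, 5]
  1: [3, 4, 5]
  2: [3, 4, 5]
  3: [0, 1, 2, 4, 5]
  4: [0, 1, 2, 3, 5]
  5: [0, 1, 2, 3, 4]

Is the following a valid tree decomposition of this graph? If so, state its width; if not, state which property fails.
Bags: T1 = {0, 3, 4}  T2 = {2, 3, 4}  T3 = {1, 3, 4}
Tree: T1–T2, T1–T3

A tree decomposition must satisfy three properties: every vertex lies in some bag; for every edge, both endpoints lie together in some bag; and for every vertex, the bags containing it form a connected subtree. Here vertex 5 appears in no bag, so the decomposition is invalid.

No — vertex 5 appears in no bag.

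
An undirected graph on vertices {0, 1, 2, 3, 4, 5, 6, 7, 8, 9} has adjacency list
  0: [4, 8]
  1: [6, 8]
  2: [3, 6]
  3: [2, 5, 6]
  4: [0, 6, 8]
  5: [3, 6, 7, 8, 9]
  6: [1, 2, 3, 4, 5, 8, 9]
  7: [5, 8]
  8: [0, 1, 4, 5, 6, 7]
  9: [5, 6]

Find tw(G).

2

A width-2 tree decomposition is:
Bags: B1 = {5, 6, 9}  B2 = {5, 6, 8}  B3 = {5, 7, 8}  B4 = {1, 6, 8}  B5 = {3, 5, 6}  B6 = {2, 3, 6}  B7 = {4, 6, 8}  B8 = {0, 4, 8}
Tree: B1–B2, B2–B3, B2–B4, B1–B5, B5–B6, B2–B7, B7–B8
Every bag has size at most 3, so the width is 3 − 1 = 2 and tw(G) ≤ 2. Conversely, {0, 4, 8} is a clique of size 3, and the vertices of any clique must share a bag in every tree decomposition; so some bag has ≥ 3 vertices and tw(G) ≥ 2. Hence tw(G) = 2 exactly.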